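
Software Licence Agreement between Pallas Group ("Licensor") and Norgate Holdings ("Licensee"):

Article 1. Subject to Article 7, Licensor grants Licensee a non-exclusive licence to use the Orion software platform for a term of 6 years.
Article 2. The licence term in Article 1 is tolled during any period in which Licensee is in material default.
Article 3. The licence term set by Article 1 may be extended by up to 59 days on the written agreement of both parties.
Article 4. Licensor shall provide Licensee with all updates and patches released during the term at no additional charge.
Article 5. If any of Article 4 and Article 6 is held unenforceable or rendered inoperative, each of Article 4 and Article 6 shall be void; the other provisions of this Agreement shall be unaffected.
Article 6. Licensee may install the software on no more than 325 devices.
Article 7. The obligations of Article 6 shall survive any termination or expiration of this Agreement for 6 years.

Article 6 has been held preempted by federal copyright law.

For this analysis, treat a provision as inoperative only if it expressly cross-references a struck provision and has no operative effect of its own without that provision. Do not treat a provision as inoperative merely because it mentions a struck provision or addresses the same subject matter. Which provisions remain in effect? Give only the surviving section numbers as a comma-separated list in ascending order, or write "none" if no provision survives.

1, 2, 3, 5

Article 6 is struck. Article 7 has no operative effect of its own apart from Article 6 and is therefore inoperative. Although Article 1 refers to Article 7, its operative terms do not depend on Article 7, so it remains in effect. Article 5 declares Article 4 and Article 6 mutually dependent; since one of them has fallen, all of them are of no effect. That brings down Article 4 as well. The remainder continues in force under Article 5. Article 1, Article 2, Article 3, and Article 5 remain in effect.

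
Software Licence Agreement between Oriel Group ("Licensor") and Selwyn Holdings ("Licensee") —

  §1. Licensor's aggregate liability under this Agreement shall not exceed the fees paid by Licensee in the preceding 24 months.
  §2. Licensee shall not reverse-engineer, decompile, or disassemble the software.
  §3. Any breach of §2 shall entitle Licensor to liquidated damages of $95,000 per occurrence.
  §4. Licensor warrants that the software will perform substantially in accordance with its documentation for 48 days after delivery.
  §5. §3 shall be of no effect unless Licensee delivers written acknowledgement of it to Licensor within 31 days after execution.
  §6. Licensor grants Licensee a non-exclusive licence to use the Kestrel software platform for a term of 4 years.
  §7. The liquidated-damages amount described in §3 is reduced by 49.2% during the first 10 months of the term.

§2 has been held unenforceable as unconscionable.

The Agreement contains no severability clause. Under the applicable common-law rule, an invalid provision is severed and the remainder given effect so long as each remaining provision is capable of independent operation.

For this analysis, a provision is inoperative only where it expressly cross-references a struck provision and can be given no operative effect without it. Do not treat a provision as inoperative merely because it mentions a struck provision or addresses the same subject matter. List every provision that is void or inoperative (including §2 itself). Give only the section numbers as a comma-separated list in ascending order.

§2 is struck. §3 does nothing except set the liquidated-damages amount by reference to §2; with §2 gone it has no independent effect and is inoperative. The only function of §5 is the acknowledgement condition for §3, so it cannot stand once §3 is removed. §7 has no operative effect of its own apart from §3 and is therefore inoperative. With no severability clause, the stated default rule severs what cannot stand and enforces each remaining provision that can operate on its own. That leaves §1, §4, and §6 in effect.

2, 3, 5, 7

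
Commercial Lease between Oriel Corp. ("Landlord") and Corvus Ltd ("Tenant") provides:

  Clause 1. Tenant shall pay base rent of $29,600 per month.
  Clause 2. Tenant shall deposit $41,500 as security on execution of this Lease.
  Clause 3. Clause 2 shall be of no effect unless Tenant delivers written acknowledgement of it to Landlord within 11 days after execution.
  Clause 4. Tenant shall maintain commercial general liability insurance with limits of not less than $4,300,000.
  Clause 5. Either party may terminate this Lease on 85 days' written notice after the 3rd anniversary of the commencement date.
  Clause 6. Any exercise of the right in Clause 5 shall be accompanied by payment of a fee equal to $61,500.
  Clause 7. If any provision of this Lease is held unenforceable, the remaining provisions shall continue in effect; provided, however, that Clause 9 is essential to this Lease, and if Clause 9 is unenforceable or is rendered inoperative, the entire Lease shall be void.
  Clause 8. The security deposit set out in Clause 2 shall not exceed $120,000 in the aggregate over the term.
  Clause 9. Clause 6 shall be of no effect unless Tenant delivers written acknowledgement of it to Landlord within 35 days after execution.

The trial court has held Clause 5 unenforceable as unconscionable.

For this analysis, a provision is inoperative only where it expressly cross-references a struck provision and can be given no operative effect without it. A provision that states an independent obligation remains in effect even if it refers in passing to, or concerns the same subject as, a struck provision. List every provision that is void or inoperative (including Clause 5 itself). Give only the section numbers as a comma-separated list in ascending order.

1, 2, 3, 4, 5, 6, 7, 8, 9

Clause 5 is struck. Clause 6 merely fixes the exercise fee for Clause 5; with Clause 5 gone it has nothing to operate on and falls away. Clause 9 merely fixes the acknowledgement condition for Clause 6; with Clause 6 gone it has nothing to operate on and falls away. Clause 7 makes Clause 9 an essential term, and Clause 9 has been rendered inoperative by the cascade; under Clause 7, the entire Lease is therefore void. No provision of the Lease survives.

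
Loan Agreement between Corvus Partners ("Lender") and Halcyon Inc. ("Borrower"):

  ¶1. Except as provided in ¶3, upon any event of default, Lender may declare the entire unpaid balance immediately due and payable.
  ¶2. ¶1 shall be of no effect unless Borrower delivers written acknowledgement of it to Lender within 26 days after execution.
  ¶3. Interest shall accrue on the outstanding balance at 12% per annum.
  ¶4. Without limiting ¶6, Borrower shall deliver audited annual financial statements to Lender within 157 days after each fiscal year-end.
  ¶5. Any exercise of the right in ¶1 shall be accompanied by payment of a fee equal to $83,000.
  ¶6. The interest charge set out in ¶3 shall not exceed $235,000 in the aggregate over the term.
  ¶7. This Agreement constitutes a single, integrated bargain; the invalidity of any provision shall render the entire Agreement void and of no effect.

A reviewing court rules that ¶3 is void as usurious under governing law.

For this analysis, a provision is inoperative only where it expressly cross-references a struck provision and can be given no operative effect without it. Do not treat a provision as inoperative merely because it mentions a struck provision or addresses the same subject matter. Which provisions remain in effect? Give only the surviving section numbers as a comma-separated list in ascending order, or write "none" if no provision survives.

none

¶3 is struck. ¶6 has no operative effect of its own apart from ¶3 and is therefore inoperative. ¶7 provides that the Agreement is not severable, so the invalidity of any one provision voids the entire Agreement. No provision of the Agreement survives.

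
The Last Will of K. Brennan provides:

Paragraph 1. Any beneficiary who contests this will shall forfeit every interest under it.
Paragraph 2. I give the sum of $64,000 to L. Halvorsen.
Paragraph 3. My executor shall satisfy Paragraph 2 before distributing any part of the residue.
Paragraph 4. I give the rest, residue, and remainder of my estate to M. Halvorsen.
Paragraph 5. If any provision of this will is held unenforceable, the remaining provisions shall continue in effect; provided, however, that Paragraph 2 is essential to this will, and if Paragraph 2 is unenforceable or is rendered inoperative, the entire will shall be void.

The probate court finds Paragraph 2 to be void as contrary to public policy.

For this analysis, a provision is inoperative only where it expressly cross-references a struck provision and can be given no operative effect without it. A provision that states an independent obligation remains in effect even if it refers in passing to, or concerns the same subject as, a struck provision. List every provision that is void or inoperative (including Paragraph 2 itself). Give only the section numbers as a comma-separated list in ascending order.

Paragraph 2 is struck. Paragraph 3 operates only by reference to Paragraph 2, so it falls with Paragraph 2. Paragraph 5 makes Paragraph 2 an essential term, and Paragraph 2 is the provision held invalid; under Paragraph 5, the entire will is therefore void. No provision of the will survives.

1, 2, 3, 4, 5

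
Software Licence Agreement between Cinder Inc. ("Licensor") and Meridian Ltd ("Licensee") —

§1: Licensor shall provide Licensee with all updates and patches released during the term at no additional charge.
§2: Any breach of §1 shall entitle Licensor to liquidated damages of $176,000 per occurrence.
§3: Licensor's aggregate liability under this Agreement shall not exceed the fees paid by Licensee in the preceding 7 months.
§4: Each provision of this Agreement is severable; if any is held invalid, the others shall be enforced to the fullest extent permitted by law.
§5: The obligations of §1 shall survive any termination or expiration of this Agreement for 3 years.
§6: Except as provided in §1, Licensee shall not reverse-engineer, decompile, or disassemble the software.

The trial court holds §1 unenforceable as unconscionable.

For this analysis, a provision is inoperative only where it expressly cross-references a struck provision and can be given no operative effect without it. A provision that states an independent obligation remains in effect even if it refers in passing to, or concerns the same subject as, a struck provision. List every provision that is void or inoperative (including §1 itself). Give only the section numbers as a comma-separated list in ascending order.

§1 is struck. §2 has no operative effect of its own apart from §1 and is therefore inoperative. §5 operates only by reference to §1, so it falls with §1. Although §6 refers to §1, its operative terms do not depend on §1, so it remains in effect. Under the severability clause in §4, the remaining provisions continue in force. The provisions still in force are §3, §4, and §6.

1, 2, 5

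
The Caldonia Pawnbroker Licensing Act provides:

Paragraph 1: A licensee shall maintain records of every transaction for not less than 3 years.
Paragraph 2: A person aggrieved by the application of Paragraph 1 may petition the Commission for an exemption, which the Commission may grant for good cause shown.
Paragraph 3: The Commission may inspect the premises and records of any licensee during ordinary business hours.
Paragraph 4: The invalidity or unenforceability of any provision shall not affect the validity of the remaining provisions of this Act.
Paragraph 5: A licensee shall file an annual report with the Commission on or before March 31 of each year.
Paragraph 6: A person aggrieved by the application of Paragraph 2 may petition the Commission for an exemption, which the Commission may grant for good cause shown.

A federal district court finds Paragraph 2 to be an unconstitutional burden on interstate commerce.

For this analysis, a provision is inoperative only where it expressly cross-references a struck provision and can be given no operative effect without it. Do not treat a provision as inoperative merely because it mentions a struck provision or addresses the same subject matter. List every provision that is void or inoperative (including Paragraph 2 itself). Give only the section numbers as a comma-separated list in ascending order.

Paragraph 2 is struck. The only function of Paragraph 6 is the exemption procedure for Paragraph 2, so it cannot stand once Paragraph 2 is removed. Under the severability clause in Paragraph 4, the remaining provisions continue in force. That leaves Paragraph 1, Paragraph 3, Paragraph 4, and Paragraph 5 in effect.

2, 6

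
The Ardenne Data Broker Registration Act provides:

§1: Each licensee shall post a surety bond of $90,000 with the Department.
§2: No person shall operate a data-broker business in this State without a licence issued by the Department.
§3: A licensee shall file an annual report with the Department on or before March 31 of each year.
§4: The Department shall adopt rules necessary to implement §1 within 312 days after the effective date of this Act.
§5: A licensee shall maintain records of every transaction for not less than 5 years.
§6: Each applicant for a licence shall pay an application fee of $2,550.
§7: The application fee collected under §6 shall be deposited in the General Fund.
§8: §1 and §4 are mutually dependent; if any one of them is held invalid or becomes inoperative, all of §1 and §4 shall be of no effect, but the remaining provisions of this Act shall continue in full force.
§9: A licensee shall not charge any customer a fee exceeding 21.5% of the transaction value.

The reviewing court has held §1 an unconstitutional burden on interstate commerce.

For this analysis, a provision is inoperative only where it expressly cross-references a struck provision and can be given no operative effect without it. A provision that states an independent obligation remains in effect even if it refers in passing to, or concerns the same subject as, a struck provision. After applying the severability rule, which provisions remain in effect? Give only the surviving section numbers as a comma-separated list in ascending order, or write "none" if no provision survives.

§1 is struck. §4 merely fixes the rulemaking mandate for §1; with §1 gone it has nothing to operate on and falls away. §8 declares §1 and §4 mutually dependent; since one of them has fallen, all of them are of no effect. The remainder continues in force under §8. That leaves §2, §3, §5, §6, §7, §8, and §9 in effect.

2, 3, 5, 6, 7, 8, 9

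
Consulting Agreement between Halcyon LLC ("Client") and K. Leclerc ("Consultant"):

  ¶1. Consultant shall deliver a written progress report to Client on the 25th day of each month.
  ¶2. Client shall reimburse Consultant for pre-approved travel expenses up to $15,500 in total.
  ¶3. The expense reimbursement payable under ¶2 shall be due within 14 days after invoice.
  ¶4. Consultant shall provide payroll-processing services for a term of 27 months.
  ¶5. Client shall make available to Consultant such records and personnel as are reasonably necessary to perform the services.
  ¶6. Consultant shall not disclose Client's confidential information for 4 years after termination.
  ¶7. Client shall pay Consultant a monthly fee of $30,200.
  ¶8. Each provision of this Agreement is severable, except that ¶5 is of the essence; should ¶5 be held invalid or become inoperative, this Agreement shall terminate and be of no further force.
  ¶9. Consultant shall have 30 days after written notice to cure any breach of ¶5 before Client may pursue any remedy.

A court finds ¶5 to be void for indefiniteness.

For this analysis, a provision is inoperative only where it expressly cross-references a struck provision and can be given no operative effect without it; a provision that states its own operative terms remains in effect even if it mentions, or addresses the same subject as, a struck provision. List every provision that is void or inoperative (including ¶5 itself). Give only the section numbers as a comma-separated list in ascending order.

1, 2, 3, 4, 5, 6, 7, 8, 9

¶5 is struck. ¶9 has no operative effect of its own apart from ¶5 and is therefore inoperative. ¶8 makes ¶5 an essential term, and ¶5 is the provision held invalid; under ¶8, the entire Agreement is therefore void. No provision of the Agreement survives.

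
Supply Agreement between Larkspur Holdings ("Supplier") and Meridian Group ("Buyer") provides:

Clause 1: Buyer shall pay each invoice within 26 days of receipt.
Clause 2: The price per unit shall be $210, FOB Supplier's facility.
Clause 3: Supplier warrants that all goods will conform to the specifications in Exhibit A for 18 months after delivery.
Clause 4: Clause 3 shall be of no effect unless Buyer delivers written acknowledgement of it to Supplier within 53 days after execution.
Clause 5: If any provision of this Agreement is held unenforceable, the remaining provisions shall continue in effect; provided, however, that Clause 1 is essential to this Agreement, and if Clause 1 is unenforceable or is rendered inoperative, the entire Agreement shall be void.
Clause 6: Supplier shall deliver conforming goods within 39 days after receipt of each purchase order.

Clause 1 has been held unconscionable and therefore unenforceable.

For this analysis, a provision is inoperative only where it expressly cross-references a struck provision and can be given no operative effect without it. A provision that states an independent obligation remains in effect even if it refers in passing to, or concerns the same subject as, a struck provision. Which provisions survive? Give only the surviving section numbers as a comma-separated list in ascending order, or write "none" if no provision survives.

none

Clause 1 is struck. Nothing else in the Agreement is defined by reference to Clause 1. Clause 5 makes Clause 1 an essential term, and Clause 1 is the provision held invalid; under Clause 5, the entire Agreement is therefore void. No provision of the Agreement survives.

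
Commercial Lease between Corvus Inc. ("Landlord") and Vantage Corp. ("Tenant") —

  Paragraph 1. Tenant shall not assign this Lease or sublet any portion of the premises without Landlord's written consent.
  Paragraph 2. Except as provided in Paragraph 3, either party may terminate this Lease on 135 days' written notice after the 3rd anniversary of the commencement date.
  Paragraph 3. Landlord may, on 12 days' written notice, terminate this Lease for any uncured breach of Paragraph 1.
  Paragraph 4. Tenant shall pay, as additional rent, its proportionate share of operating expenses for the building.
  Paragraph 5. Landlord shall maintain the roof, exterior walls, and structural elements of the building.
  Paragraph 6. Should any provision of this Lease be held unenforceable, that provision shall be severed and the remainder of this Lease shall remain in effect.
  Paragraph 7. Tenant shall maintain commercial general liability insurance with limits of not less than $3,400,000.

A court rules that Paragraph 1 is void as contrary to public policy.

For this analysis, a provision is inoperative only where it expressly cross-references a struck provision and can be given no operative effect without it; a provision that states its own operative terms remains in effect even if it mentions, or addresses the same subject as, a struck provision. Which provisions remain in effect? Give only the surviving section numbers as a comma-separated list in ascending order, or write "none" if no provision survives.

Paragraph 1 is struck. Paragraph 3 has no operative effect of its own apart from Paragraph 1 and is therefore inoperative. Paragraph 2 mentions Paragraph 3 but its own obligation stands independently of Paragraph 3, so Paragraph 2 is not affected. Paragraph 6 is a severability clause and preserves every provision that can still be given independent effect. That leaves Paragraph 2, Paragraph 4, Paragraph 5, Paragraph 6, and Paragraph 7 in effect.

2, 4, 5, 6, 7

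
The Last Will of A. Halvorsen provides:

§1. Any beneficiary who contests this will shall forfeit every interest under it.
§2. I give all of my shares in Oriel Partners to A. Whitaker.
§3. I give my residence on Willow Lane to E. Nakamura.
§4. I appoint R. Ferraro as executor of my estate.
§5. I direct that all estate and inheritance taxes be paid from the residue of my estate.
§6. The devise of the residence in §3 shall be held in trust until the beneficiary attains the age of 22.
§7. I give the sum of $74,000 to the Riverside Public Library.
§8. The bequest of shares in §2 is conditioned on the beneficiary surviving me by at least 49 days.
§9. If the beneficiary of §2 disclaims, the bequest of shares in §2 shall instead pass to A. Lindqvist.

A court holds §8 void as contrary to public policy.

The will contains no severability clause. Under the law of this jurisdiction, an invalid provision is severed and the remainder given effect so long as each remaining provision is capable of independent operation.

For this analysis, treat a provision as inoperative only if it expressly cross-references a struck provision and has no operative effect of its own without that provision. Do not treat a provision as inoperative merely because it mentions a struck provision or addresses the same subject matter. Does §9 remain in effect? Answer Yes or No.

§8 is struck. Nothing else in the will is defined by reference to §8. Under the stated default rule, only provisions that cannot operate independently fall away; the rest are enforced. §1, §2, §3, §4, §5, §6, §7, and §9 remain in effect. §9 is among the surviving provisions, so the answer is yes.

Yes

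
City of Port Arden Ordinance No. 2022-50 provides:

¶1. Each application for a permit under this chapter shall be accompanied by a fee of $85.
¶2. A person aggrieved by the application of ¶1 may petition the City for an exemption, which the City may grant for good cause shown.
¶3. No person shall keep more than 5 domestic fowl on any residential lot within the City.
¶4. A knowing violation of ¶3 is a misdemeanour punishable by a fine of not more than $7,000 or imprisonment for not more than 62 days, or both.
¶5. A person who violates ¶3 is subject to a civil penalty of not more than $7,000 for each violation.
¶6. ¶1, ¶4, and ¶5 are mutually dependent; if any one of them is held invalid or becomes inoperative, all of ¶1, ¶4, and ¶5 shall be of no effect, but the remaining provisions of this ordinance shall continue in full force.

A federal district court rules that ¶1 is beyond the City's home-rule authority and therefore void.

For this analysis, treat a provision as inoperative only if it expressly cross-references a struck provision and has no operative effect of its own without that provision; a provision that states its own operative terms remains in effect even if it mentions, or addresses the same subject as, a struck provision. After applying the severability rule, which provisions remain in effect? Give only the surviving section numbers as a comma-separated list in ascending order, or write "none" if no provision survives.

3, 6

¶1 is struck. ¶2 operates only by reference to ¶1, so it falls with ¶1. ¶6 declares ¶1, ¶4, and ¶5 mutually dependent; since one of them has fallen, all of them are of no effect. That brings down ¶4 and ¶5 as well. The remainder continues in force under ¶6. ¶3 and ¶6 remain in effect.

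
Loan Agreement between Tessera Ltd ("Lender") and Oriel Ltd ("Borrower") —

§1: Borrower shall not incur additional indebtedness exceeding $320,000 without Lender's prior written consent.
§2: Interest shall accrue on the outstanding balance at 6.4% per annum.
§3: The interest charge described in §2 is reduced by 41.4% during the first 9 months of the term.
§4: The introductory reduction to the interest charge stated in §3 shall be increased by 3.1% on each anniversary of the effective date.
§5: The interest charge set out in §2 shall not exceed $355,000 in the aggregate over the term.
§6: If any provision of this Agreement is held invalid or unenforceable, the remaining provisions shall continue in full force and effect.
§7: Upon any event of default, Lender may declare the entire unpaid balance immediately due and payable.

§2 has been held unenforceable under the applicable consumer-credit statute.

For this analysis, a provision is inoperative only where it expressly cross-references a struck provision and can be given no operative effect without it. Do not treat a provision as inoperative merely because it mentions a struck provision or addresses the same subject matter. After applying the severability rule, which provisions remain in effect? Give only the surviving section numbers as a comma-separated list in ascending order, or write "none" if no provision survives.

1, 6, 7

§2 is struck. §3 operates only by reference to §2, so it falls with §2. §5 does nothing except set the aggregate cap on the interest charge by reference to §2; with §2 gone it has no independent effect and is inoperative. §4 operates only by reference to §3, so it falls with §3. §6 is a severability clause and preserves every provision that can still be given independent effect. That leaves §1, §6, and §7 in effect.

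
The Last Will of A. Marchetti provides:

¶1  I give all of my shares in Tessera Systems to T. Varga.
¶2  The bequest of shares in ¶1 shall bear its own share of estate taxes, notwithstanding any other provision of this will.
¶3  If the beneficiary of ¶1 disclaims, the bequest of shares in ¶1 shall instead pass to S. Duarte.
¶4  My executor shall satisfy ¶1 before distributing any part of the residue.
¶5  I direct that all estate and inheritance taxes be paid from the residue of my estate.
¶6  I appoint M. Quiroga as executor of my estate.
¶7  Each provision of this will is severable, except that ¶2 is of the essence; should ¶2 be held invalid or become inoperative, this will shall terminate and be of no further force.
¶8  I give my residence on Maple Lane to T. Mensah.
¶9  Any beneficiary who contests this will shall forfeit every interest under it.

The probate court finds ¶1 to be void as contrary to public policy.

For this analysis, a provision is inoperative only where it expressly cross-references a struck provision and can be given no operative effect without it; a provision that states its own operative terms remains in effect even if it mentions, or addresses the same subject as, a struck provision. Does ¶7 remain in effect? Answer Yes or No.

No

¶1 is struck. ¶2 merely fixes the tax charge on ¶1; with ¶1 gone it has nothing to operate on and falls away. ¶3 operates only by reference to ¶1, so it falls with ¶1. The only function of ¶4 is the priority direction for ¶1, so it cannot stand once ¶1 is removed. ¶7 makes ¶2 an essential term, and ¶2 has been rendered inoperative by the cascade; under ¶7, the entire will is therefore void. No provision of the will survives. ¶7 is among the inoperative provisions, so the answer is no.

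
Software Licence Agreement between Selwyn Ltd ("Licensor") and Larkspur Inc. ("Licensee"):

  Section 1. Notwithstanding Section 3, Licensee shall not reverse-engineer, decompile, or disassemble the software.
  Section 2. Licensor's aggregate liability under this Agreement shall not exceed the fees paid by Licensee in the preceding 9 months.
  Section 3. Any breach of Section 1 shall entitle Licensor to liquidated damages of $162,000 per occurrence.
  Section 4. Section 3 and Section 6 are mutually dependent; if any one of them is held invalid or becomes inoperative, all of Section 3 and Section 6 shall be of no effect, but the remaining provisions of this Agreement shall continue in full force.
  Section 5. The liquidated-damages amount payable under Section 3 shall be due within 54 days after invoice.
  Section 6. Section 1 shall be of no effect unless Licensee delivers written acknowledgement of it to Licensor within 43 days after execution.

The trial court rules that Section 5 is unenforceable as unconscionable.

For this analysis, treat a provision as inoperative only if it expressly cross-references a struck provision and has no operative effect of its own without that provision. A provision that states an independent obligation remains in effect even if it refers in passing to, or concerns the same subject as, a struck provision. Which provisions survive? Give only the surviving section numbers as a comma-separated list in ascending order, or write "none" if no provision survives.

Section 5 is struck. No other provision's operative terms depend on Section 5. Section 4 ties Section 3 and Section 6 together, but none of those is affected here; the remaining provisions continue in force under Section 4. Section 1, Section 2, Section 3, Section 4, and Section 6 remain in effect.

1, 2, 3, 4, 6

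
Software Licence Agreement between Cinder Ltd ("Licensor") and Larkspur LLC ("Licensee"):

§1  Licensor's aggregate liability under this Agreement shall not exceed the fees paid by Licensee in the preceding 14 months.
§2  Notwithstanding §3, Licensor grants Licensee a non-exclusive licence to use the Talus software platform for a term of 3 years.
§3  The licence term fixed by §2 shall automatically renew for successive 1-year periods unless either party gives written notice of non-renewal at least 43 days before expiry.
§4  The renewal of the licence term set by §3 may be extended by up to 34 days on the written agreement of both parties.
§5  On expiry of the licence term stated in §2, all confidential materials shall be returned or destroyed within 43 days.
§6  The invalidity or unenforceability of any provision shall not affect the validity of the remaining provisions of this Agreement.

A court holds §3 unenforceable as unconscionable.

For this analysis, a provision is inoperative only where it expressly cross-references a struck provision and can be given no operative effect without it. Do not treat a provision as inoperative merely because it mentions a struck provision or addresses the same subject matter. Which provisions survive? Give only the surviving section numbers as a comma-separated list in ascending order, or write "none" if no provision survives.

§3 is struck. §4 has no operative effect of its own apart from §3 and is therefore inoperative. Although §2 refers to §3, its operative terms do not depend on §3, so it remains in effect. Under the severability clause in §6, the remaining provisions continue in force. The provisions still in force are §1, §2, §5, and §6.

1, 2, 5, 6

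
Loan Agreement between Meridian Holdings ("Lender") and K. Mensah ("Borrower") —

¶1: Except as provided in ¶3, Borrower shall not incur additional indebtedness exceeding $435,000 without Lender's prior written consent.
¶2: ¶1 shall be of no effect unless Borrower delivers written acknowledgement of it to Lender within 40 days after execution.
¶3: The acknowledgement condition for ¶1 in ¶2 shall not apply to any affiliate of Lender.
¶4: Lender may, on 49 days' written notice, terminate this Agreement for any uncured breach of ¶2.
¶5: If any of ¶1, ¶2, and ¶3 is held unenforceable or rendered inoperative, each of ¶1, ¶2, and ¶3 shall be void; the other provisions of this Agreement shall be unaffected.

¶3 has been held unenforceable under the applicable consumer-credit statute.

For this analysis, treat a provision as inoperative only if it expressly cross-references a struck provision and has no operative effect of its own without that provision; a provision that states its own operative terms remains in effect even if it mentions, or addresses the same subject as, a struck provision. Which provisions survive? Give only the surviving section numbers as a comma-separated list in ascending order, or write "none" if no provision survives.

5

¶3 is struck. Nothing else in the Agreement is defined by reference to ¶3. ¶5 declares ¶1, ¶2, and ¶3 mutually dependent; since one of them has fallen, all of them are of no effect. That brings down ¶1 and ¶2 as well. ¶4 in turn depends solely on a provision now struck and likewise falls. The remainder continues in force under ¶5. Only ¶5 remains in effect.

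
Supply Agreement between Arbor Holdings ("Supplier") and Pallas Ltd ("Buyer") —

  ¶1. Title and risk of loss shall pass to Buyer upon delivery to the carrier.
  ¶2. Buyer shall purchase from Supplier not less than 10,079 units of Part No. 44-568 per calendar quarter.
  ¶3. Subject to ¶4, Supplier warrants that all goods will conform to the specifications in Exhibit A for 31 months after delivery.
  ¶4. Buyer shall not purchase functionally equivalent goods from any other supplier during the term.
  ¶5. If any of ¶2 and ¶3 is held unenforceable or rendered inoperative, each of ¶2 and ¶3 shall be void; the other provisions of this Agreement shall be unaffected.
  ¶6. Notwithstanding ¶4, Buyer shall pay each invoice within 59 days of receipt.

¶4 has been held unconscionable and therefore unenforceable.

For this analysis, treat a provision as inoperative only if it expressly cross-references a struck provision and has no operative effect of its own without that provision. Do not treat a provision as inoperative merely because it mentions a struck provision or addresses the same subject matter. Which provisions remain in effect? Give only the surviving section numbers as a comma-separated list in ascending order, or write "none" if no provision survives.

1, 2, 3, 5, 6

¶4 is struck. Although ¶6 refers to ¶4, its operative terms do not depend on ¶4, so it remains in effect. ¶3 mentions ¶4 but its own obligation stands independently of ¶4, so ¶3 is not affected. Nothing else in the Agreement is defined by reference to ¶4. ¶5 ties ¶2 and ¶3 together, but none of those is affected here; the remaining provisions continue in force under ¶5. ¶1, ¶2, ¶3, ¶5, and ¶6 remain in effect.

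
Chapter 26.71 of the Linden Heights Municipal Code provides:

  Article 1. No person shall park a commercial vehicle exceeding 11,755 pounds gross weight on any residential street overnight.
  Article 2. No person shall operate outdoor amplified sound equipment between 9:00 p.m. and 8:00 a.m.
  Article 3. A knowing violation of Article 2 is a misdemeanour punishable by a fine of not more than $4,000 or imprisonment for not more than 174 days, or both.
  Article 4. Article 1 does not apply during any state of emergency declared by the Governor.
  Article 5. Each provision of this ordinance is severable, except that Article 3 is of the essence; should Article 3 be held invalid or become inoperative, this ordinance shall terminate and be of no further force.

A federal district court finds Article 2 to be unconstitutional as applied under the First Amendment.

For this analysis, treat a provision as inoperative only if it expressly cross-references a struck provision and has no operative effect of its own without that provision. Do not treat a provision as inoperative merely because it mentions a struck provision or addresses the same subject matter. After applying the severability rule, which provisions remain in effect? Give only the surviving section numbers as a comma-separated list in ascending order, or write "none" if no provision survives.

none

Article 2 is struck. Article 3 merely fixes the criminal penalty for violating Article 2; with Article 2 gone it has nothing to operate on and falls away. Article 5 makes Article 3 an essential term, and Article 3 has been rendered inoperative by the cascade; under Article 5, the entire ordinance is therefore void. No provision of the ordinance survives.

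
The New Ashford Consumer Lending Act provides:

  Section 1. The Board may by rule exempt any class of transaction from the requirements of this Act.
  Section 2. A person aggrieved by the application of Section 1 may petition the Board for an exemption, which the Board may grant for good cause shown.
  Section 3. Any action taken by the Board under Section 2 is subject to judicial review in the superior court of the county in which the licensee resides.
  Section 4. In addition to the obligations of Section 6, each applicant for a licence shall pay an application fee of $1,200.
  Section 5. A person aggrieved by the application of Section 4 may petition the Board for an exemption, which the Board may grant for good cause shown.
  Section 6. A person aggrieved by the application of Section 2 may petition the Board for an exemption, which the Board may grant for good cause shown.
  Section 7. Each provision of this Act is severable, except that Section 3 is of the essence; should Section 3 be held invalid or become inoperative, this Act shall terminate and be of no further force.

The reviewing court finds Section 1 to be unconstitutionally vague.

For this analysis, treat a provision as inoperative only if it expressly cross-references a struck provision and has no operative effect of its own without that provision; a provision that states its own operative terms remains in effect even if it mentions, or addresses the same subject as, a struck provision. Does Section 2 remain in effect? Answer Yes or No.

No

Section 1 is struck. Section 2 operates only by reference to Section 1, so it falls with Section 1. Section 3 merely fixes the judicial-review right for Section 2; with Section 2 gone it has nothing to operate on and falls away. Section 6 has no operative effect of its own apart from Section 2 and is therefore inoperative. Section 7 makes Section 3 an essential term, and Section 3 has been rendered inoperative by the cascade; under Section 7, the entire Act is therefore void. No provision of the Act survives. Section 2 is among the inoperative provisions, so the answer is no.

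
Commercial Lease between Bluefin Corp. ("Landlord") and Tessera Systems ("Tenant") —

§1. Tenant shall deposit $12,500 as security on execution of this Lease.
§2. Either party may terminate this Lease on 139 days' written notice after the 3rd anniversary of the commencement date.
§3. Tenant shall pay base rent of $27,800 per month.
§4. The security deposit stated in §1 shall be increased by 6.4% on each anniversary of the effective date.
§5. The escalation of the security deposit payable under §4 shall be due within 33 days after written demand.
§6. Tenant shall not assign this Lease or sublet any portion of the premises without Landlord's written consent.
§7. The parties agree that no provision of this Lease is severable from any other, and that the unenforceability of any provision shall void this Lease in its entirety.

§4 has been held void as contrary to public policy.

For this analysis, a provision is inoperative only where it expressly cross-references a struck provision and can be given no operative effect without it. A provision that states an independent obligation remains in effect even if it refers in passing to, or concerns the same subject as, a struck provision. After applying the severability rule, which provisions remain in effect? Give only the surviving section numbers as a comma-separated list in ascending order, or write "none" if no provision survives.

§4 is struck. The whole of §5 is the payment deadline for the escalation of the security deposit, defined by reference to §4, so §5 cannot stand once §4 is removed. §7 provides that the Lease is not severable, so the invalidity of any one provision voids the entire Lease. No provision of the Lease survives.

none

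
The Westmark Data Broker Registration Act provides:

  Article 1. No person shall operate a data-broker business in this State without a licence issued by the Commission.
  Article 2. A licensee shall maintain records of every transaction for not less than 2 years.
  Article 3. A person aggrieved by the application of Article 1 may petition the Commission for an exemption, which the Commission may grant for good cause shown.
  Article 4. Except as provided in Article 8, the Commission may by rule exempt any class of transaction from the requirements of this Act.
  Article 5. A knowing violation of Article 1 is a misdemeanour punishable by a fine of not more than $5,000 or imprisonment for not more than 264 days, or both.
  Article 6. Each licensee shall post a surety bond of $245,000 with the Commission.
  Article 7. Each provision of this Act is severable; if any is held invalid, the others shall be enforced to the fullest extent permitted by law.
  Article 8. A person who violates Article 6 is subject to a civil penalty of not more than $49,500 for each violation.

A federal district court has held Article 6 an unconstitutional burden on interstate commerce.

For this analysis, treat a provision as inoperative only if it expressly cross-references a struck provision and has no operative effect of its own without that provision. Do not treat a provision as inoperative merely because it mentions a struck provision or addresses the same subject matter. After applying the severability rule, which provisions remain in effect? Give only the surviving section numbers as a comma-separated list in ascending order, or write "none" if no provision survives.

1, 2, 3, 4, 5, 7

Article 6 is struck. The only function of Article 8 is the civil penalty for violating Article 6, so it cannot stand once Article 6 is removed. Article 4 mentions Article 8 but its own obligation stands independently of Article 8, so Article 4 is not affected. Article 7 is a severability clause and preserves every provision that can still be given independent effect. That leaves Article 1, Article 2, Article 3, Article 4, Article 5, and Article 7 in effect.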